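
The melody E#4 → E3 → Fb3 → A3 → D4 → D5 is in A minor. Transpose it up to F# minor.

A minor to F# minor up is a major sixth, so every note moves up by that interval.
E#4 becomes C##5
E3 becomes C#4
Fb3 becomes Db4
A3 becomes F#4
D4 becomes B4
D5 becomes B5

C##5 C#4 Db4 F#4 B4 B5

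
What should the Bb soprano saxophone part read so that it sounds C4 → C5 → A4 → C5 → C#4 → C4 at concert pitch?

The Bb soprano saxophone sounds a major second below written, so the written part must be a major second above concert — transpose each note up.
C4 to D4
C5 to D5
A4 to B4
C5 to D5
C#4 to D#4
C4 to D4

D4 D5 B4 D5 D#4 D4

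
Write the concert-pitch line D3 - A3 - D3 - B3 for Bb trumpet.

E3 B3 E3 C#4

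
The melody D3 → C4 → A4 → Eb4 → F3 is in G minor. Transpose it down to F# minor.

G minor to F# minor down is a minor second, so every note moves down by that interval.
D3 -> C#3
C4 -> B3
A4 -> G#4
Eb4 -> D4
F3 -> E3

C#3 B3 G#4 D4 E3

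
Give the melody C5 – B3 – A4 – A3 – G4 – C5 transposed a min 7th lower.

D4 C#3 B3 B2 A3 D4

C5 to D4
B3 to C#3
A4 to B3
A3 to B2
G4 to A3
C5 to D4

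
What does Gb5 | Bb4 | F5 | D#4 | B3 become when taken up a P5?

Gb5 up a perfect fifth is Db6.
A perfect fifth up from Bb4 gives F5.
F5: a fifth up reaches C, and 7 semitones makes it C6.
D#4: a fifth up reaches A, and 7 semitones makes it A#4.
B3 up a perfect fifth is F#4.

Db6 F5 C6 A#4 F#4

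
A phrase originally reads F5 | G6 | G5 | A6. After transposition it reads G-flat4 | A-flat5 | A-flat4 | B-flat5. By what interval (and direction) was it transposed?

down a major seventh

Take the first pair: F5 → Gb4. F to G spans 7 letter names, so the interval is some kind of seventh.
Gb4 to F5 is 11 semitones, which makes it a major seventh; the second version is lower, so the direction is down.
Checking another pair — A6 → Bb5 — gives the same interval.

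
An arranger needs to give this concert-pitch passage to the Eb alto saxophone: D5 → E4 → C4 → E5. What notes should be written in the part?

B5 C#5 A4 C#6

Written C4 sounds as Eb3 on the Eb alto saxophone, so concert pitches are written a major sixth up.
D5 gives B5
E4 gives C#5
C4 gives A4
E5 gives C#6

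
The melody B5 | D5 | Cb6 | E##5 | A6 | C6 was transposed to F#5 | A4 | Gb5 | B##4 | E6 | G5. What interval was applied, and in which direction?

down a perfect fourth

From B5 to F#5 is 4 letter names — a fourth of some quality.
F#5 to B5 is 5 semitones, which makes it a perfect fourth; the second version is lower, so the direction is down.
Checking another pair — C6 → G5 — gives the same interval.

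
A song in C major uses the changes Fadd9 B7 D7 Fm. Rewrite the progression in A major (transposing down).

C major down to A major is a minor third; each chord root moves by that interval while the quality stays the same.
Fadd9: root F down a minor third → D, giving Dadd9.
B7: root B down a minor third → G#, giving G#7.
D7: root D down a minor third → B, giving B7.
Fm: root F down a minor third → D, giving Dm.

Dadd9 G#7 B7 Dm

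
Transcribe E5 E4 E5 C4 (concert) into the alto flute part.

A5 A4 A5 F4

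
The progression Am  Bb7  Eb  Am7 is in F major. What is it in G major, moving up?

Bm C7 F Bm7

F major up to G major is a major second; each chord root moves by that interval while the quality stays the same.
Am: root A up a major second → B, giving Bm.
Bb7: root Bb up a major second → C, giving C7.
Eb: root Eb up a major second → F, giving F.
Am7: root A up a major second → B, giving Bm7.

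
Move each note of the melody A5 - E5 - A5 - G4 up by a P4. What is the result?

D6 A5 D6 C5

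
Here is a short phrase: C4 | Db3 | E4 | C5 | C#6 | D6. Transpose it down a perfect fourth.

G3 Ab2 B3 G4 G#5 A5

C4 -> G3
Db3 -> Ab2
E4 -> B3
C5 -> G4
C#6 -> G#5
D6 -> A5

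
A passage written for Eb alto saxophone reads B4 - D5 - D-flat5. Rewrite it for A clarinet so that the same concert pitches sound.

F4 Ab4 Abb4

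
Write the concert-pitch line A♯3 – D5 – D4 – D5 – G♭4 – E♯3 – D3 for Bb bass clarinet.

B#4 E6 E5 E6 Ab5 F##4 E4

Written C4 sounds as Bb2 on the Bb bass clarinet, so concert pitches are written a major ninth up.
A#3 to B#4
D5 to E6
D4 to E5
D5 to E6
Gb4 to Ab5
E#3 to F##4
D3 to E4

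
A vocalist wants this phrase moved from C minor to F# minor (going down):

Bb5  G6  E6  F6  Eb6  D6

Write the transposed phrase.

E5 C#6 A#5 B5 A5 G#5

From C down to F# is a diminished fifth; apply that to each pitch.
Bb5 gives E5
G6 gives C#6
E6 gives A#5
F6 gives B5
Eb6 gives A5
D6 gives G#5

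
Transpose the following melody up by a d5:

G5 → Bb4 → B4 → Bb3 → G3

G5 to Db6
Bb4 to Fb5
B4 to F5
Bb3 to Fb4
G3 to Db4

Db6 Fb5 F5 Fb4 Db4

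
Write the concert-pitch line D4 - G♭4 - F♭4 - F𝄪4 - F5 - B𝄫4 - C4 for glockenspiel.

D2 Gb2 Fb2 F##2 F3 Bbb2 C2

Written C4 sounds as C6 on the glockenspiel, so concert pitches are written a perfect fifteenth down.
D4 gives D2
Gb4 gives Gb2
Fb4 gives Fb2
F##4 gives F##2
F5 gives F3
Bbb4 gives Bbb2
C4 gives C2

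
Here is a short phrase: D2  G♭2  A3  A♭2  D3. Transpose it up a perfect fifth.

A2 Db3 E4 Eb3 A3

D2 gives A2
Gb2 gives Db3
A3 gives E4
Ab2 gives Eb3
D3 gives A3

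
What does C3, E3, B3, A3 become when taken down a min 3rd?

A2 C#3 G#3 F#3

C3 down a minor third is A2.
E3: a third down reaches C, and 3 semitones makes it C#3.
B3 down a minor third is G#3.
A3: a third down reaches F, and 3 semitones makes it F#3.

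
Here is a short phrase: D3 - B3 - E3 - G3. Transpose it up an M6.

D3: a sixth up reaches B, and 9 semitones makes it B3.
B3: a sixth up reaches G, and 9 semitones makes it G#4.
A major sixth up from E3 gives C#4.
G3: a sixth up reaches E, and 9 semitones makes it E4.

B3 G#4 C#4 E4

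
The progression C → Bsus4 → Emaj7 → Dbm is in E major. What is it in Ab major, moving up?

E major up to Ab major is a diminished fourth; each chord root moves by that interval while the quality stays the same.
C: root C up a diminished fourth → Fb, giving Fb.
Bsus4: root B up a diminished fourth → Eb, giving Ebsus4.
Emaj7: root E up a diminished fourth → Ab, giving Abmaj7.
Dbm: root Db up a diminished fourth → Gbb, giving Gbbm.

Fb Ebsus4 Abmaj7 Gbbm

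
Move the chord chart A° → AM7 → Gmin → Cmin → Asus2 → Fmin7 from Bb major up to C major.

Bb major up to C major is a major second; each chord root moves by that interval while the quality stays the same.
A°: root A up a major second → B, giving B°.
AM7: root A up a major second → B, giving BM7.
Gmin: root G up a major second → A, giving Amin.
Cmin: root C up a major second → D, giving Dmin.
Asus2: root A up a major second → B, giving Bsus2.
Fmin7: root F up a major second → G, giving Gmin7.

B° BM7 Amin Dmin Bsus2 Gmin7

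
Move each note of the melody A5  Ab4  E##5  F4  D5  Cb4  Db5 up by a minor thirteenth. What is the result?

A5 becomes F7
Ab4 becomes Fb6
E##5 becomes C##7
F4 becomes Db6
D5 becomes Bb6
Cb4 becomes Abb5
Db5 becomes Bbb6

F7 Fb6 C##7 Db6 Bb6 Abb5 Bbb6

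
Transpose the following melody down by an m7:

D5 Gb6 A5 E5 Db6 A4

D5 becomes E4
Gb6 becomes Ab5
A5 becomes B4
E5 becomes F#4
Db6 becomes Eb5
A4 becomes B3

E4 Ab5 B4 F#4 Eb5 B3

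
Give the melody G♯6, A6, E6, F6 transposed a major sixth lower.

B5 C6 G5 Ab5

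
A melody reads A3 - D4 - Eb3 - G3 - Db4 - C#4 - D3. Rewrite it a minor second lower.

G#3 C#4 D3 F#3 C4 B#3 C#3

A minor second down from A3 gives G#3.
A minor second down from D4 gives C#4.
Eb3: a second down reaches D, and 1 semitone makes it D3.
A minor second down from G3 gives F#3.
Db4: a second down reaches C, and 1 semitone makes it C4.
C#4 down a minor second is B#3.
A minor second down from D3 gives C#3.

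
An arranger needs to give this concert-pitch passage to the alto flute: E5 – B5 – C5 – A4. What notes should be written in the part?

A5 E6 F5 D5

Written C4 sounds as G3 on the alto flute, so concert pitches are written a perfect fourth up.
E5 gives A5
B5 gives E6
C5 gives F5
A4 gives D5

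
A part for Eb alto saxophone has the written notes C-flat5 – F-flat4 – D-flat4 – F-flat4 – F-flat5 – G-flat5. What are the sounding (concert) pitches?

Ebb4 Abb3 Fb3 Abb3 Abb4 Bbb4

Written C4 on the Eb alto saxophone sounds as Eb3, a major sixth lower; apply that shift to every note.
Cb5 -> Ebb4
Fb4 -> Abb3
Db4 -> Fb3
Fb4 -> Abb3
Fb5 -> Abb4
Gb5 -> Bbb4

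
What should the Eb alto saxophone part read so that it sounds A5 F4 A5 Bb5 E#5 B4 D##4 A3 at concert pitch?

F#6 D5 F#6 G6 C##6 G#5 B##4 F#4

Written C4 sounds as Eb3 on the Eb alto saxophone, so concert pitches are written a major sixth up.
A5 → F#6
F4 → D5
A5 → F#6
Bb5 → G6
E#5 → C##6
B4 → G#5
D##4 → B##4
A3 → F#4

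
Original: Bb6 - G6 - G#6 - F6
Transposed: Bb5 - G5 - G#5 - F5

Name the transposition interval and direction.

down a perfect octave

Take the first pair: Bb6 → Bb5. B to B spans 8 letter names, so the interval is some kind of octave.
Bb5 to Bb6 is 12 semitones, which makes it a perfect octave; the second version is lower, so the direction is down.
Checking another pair — F6 → F5 — gives the same interval.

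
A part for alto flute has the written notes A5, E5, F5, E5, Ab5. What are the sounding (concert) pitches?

The alto flute sounds a perfect fourth below written, so transpose each written note down a perfect fourth.
A5 → E5
E5 → B4
F5 → C5
E5 → B4
Ab5 → Eb5

E5 B4 C5 B4 Eb5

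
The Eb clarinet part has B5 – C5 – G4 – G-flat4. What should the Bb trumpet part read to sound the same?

E6 F5 C5 Cb5

First find concert pitch: the Eb clarinet sounds a minor third above written, so B5 C5 G4 G-flat4 sounds D6 Eb5 Bb4 Bbb4.
Then write for Bb trumpet: it sounds a major second below written, so the part must be a major second above concert.
D6 → E6
Eb5 → F5
Bb4 → C5
Bbb4 → Cb5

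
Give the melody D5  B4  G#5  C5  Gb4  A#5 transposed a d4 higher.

A diminished fourth up from D5 gives Gb5.
A diminished fourth up from B4 gives Eb5.
A diminished fourth up from G#5 gives C6.
C5 up a diminished fourth is Fb5.
Gb4: a fourth up reaches C, and 4 semitones makes it Cbb5.
A diminished fourth up from A#5 gives D6.

Gb5 Eb5 C6 Fb5 Cbb5 D6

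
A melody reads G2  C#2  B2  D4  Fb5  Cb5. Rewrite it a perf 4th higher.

G2: a fourth up reaches C, and 5 semitones makes it C3.
C#2: a fourth up reaches F, and 5 semitones makes it F#2.
A perfect fourth up from B2 gives E3.
D4: a fourth up reaches G, and 5 semitones makes it G4.
A perfect fourth up from Fb5 gives Bbb5.
Cb5 up a perfect fourth is Fb5.

C3 F#2 E3 G4 Bbb5 Fb5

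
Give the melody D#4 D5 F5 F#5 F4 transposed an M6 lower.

F#3 F4 Ab4 A4 Ab3

D#4 to F#3
D5 to F4
F5 to Ab4
F#5 to A4
F4 to Ab3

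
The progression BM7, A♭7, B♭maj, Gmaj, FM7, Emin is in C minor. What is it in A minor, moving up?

G#M7 F7 Gmaj Emaj DM7 C#min

C minor up to A minor is a major sixth; each chord root moves by that interval while the quality stays the same.
BM7: root B up a major sixth → G#, giving G#M7.
A♭7: root A♭ up a major sixth → F, giving F7.
B♭maj: root B♭ up a major sixth → G, giving Gmaj.
Gmaj: root G up a major sixth → E, giving Emaj.
FM7: root F up a major sixth → D, giving DM7.
Emin: root E up a major sixth → C#, giving C#min.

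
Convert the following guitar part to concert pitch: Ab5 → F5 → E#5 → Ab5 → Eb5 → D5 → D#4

Ab4 F4 E#4 Ab4 Eb4 D4 D#3

Written C4 on the guitar sounds as C3, a perfect octave lower; apply that shift to every note.
Ab5 to Ab4
F5 to F4
E#5 to E#4
Ab5 to Ab4
Eb5 to Eb4
D5 to D4
D#4 to D#3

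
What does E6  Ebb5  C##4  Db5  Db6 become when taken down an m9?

D#5 Db4 B##2 C4 C5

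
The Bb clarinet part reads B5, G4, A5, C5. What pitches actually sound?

The Bb clarinet sounds a major second below written, so transpose each written note down a major second.
B5 gives A5
G4 gives F4
A5 gives G5
C5 gives Bb4

A5 F4 G5 Bb4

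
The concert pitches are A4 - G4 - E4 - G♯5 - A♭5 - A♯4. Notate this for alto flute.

The alto flute sounds a perfect fourth below written, so the written part must be a perfect fourth above concert — transpose each note up.
A4 becomes D5
G4 becomes C5
E4 becomes A4
G#5 becomes C#6
Ab5 becomes Db6
A#4 becomes D#5

D5 C5 A4 C#6 Db6 D#5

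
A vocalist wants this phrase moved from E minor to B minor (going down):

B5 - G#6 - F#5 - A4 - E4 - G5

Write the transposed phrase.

F#5 D#6 C#5 E4 B3 D5

E minor to B minor down is a perfect fourth, so every note moves down by that interval.
B5 -> F#5
G#6 -> D#6
F#5 -> C#5
A4 -> E4
E4 -> B3
G5 -> D5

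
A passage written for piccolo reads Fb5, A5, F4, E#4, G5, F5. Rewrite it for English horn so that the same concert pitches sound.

Cb7 E7 C6 B#5 D7 C7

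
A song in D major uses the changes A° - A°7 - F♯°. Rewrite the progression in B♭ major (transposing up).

D major up to B♭ major is a minor sixth; each chord root moves by that interval while the quality stays the same.
A°: root A up a minor sixth → F, giving F°.
A°7: root A up a minor sixth → F, giving F°7.
F♯°: root F♯ up a minor sixth → D, giving D°.

F° F°7 D°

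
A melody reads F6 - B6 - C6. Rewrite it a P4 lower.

F6 → C6
B6 → F#6
C6 → G5

C6 F#6 G5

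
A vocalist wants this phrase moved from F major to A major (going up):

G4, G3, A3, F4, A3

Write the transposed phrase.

B4 B3 C#4 A4 C#4

F major to A major up is a major third, so every note moves up by that interval.
G4 becomes B4
G3 becomes B3
A3 becomes C#4
F4 becomes A4
A3 becomes C#4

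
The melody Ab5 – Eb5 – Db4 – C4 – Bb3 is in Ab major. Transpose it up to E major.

Ab major to E major up is an augmented fifth, so every note moves up by that interval.
Ab5 gives E6
Eb5 gives B5
Db4 gives A4
C4 gives G#4
Bb3 gives F#4

E6 B5 A4 G#4 F#4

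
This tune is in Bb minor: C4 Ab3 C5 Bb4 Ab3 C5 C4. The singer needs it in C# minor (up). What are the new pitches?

D#4 B3 D#5 C#5 B3 D#5 D#4

From Bb up to C# is an augmented second; apply that to each pitch.
C4 becomes D#4
Ab3 becomes B3
C5 becomes D#5
Bb4 becomes C#5
Ab3 becomes B3
C5 becomes D#5
C4 becomes D#4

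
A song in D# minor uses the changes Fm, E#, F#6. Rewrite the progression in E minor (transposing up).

D# minor up to E minor is a minor second; each chord root moves by that interval while the quality stays the same.
Fm: root F up a minor second → Gb, giving Gbm.
E#: root E# up a minor second → F#, giving F#.
F#6: root F# up a minor second → G, giving G6.

Gbm F# G6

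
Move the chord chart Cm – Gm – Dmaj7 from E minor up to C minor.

Abm Ebm Bbmaj7

E minor up to C minor is a minor sixth; each chord root moves by that interval while the quality stays the same.
Cm: root C up a minor sixth → Ab, giving Abm.
Gm: root G up a minor sixth → Eb, giving Ebm.
Dmaj7: root D up a minor sixth → Bb, giving Bbmaj7.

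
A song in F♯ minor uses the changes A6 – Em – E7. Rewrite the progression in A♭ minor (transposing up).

Cb6 Gbm Gb7

F♯ minor up to A♭ minor is a diminished third; each chord root moves by that interval while the quality stays the same.
A6: root A up a diminished third → Cb, giving Cb6.
Em: root E up a diminished third → Gb, giving Gbm.
E7: root E up a diminished third → Gb, giving Gb7.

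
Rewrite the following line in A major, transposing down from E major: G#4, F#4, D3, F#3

C#4 B3 G2 B2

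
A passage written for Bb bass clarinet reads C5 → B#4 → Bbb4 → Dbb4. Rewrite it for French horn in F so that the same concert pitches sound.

First find concert pitch: the Bb bass clarinet sounds a major ninth below written, so C5 B#4 Bbb4 Dbb4 sounds Bb3 A#3 Abb3 Cbb3.
Then write for French horn in F: it sounds a perfect fifth below written, so the part must be a perfect fifth above concert.
Bb3 → F4
A#3 → E#4
Abb3 → Ebb4
Cbb3 → Gbb3

F4 E#4 Ebb4 Gbb3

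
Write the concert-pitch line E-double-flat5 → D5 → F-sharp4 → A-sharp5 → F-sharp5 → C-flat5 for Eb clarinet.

Cb5 B4 D#4 F##5 D#5 Ab4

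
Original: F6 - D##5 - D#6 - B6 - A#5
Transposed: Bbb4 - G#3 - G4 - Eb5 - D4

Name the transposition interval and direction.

down an augmented twelfth

Take the first pair: F6 → Bbb4. F to B spans 12 letter names, so the interval is some kind of twelfth.
Bbb4 to F6 is 20 semitones, which makes it an augmented twelfth; the second version is lower, so the direction is down.
Checking another pair — A#5 → D4 — gives the same interval.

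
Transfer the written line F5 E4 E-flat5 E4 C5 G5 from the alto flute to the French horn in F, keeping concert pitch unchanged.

First find concert pitch: the alto flute sounds a perfect fourth below written, so F5 E4 E-flat5 E4 C5 G5 sounds C5 B3 Bb4 B3 G4 D5.
Then write for French horn in F: it sounds a perfect fifth below written, so the part must be a perfect fifth above concert.
C5 → G5
B3 → F#4
Bb4 → F5
B3 → F#4
G4 → D5
D5 → A5

G5 F#4 F5 F#4 D5 A5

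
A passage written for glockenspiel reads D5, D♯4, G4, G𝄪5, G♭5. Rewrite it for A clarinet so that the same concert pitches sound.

First find concert pitch: the glockenspiel sounds a perfect fifteenth above written, so D5 D♯4 G4 G𝄪5 G♭5 sounds D7 D#6 G6 G##7 Gb7.
Then write for A clarinet: it sounds a minor third below written, so the part must be a minor third above concert.
D7 → F7
D#6 → F#6
G6 → Bb6
G##7 → B#7
Gb7 → Bbb7

F7 F#6 Bb6 B#7 Bbb7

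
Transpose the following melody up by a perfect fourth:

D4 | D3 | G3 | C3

G4 G3 C4 F3

D4: a fourth up reaches G, and 5 semitones makes it G4.
D3: a fourth up reaches G, and 5 semitones makes it G3.
A perfect fourth up from G3 gives C4.
A perfect fourth up from C3 gives F3.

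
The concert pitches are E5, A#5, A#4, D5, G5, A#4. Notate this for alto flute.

The alto flute sounds a perfect fourth below written, so the written part must be a perfect fourth above concert — transpose each note up.
E5 -> A5
A#5 -> D#6
A#4 -> D#5
D5 -> G5
G5 -> C6
A#4 -> D#5

A5 D#6 D#5 G5 C6 D#5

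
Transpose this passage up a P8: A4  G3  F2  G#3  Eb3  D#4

A5 G4 F3 G#4 Eb4 D#5

A4 up a perfect octave is A5.
G3 up a perfect octave is G4.
F2: an octave up reaches F, and 12 semitones makes it F3.
G#3 up a perfect octave is G#4.
A perfect octave up from Eb3 gives Eb4.
A perfect octave up from D#4 gives D#5.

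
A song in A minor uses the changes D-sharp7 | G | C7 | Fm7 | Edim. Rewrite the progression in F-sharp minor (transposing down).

A minor down to F-sharp minor is a minor third; each chord root moves by that interval while the quality stays the same.
D-sharp7: root D-sharp down a minor third → B#, giving B#7.
G: root G down a minor third → E, giving E.
C7: root C down a minor third → A, giving A7.
Fm7: root F down a minor third → D, giving Dm7.
Edim: root E down a minor third → C#, giving C#dim.

B#7 E A7 Dm7 C#dim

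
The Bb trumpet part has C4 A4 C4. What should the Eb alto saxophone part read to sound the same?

G4 E5 G4

First find concert pitch: the Bb trumpet sounds a major second below written, so C4 A4 C4 sounds Bb3 G4 Bb3.
Then write for Eb alto saxophone: it sounds a major sixth below written, so the part must be a major sixth above concert.
Bb3 → G4
G4 → E5
Bb3 → G4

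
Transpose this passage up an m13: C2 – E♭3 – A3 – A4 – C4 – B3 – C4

C2 gives Ab3
Eb3 gives Cb5
A3 gives F5
A4 gives F6
C4 gives Ab5
B3 gives G5
C4 gives Ab5

Ab3 Cb5 F5 F6 Ab5 G5 Ab5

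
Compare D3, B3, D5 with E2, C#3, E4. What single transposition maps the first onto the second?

down a minor seventh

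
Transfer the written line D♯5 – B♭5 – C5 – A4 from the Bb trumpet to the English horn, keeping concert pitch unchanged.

G#5 Eb6 F5 D5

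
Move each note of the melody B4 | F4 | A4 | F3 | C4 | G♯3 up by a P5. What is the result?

F#5 C5 E5 C4 G4 D#4

B4 -> F#5
F4 -> C5
A4 -> E5
F3 -> C4
C4 -> G4
G#3 -> D#4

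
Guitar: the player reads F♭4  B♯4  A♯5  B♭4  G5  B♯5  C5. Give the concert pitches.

The guitar sounds a perfect octave below written, so transpose each written note down a perfect octave.
Fb4 → Fb3
B#4 → B#3
A#5 → A#4
Bb4 → Bb3
G5 → G4
B#5 → B#4
C5 → C4

Fb3 B#3 A#4 Bb3 G4 B#4 C4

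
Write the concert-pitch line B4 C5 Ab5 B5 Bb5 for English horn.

The English horn sounds a perfect fifth below written, so the written part must be a perfect fifth above concert — transpose each note up.
B4 -> F#5
C5 -> G5
Ab5 -> Eb6
B5 -> F#6
Bb5 -> F6

F#5 G5 Eb6 F#6 F6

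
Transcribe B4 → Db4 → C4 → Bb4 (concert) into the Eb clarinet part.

G#4 Bb3 A3 G4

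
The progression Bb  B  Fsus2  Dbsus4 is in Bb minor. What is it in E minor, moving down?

Bb minor down to E minor is a diminished fifth; each chord root moves by that interval while the quality stays the same.
Bb: root Bb down a diminished fifth → E, giving E.
B: root B down a diminished fifth → E#, giving E#.
Fsus2: root F down a diminished fifth → B, giving Bsus2.
Dbsus4: root Db down a diminished fifth → G, giving Gsus4.

E E# Bsus2 Gsus4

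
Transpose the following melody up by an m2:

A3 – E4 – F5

Bb3 F4 Gb5

A3 to Bb3
E4 to F4
F5 to Gb5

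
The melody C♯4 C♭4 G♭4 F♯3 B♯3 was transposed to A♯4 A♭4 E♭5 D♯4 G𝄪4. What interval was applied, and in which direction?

up a major sixth

Take the first pair: C#4 → A#4. C to A spans 6 letter names, so the interval is some kind of sixth.
C#4 to A#4 is 9 semitones, which makes it a major sixth; the second version is higher, so the direction is up.
Checking another pair — B#3 → G##4 — gives the same interval.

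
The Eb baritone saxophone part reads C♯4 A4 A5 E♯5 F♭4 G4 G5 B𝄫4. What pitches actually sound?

E2 C3 C4 G#3 Abb2 Bb2 Bb3 Dbb3

Written C4 on the Eb baritone saxophone sounds as Eb2, a major thirteenth lower; apply that shift to every note.
C#4 to E2
A4 to C3
A5 to C4
E#5 to G#3
Fb4 to Abb2
G4 to Bb2
G5 to Bb3
Bbb4 to Dbb3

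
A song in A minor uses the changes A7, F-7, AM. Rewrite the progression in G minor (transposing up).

G7 Eb-7 GM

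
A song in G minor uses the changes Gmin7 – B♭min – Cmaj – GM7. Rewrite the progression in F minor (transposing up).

Fmin7 Abmin Bbmaj FM7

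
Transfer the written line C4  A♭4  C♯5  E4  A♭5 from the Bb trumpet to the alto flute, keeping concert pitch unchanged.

Eb4 Cb5 E5 G4 Cb6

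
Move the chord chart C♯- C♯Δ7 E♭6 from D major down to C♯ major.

D major down to C♯ major is a minor second; each chord root moves by that interval while the quality stays the same.
C♯-: root C♯ down a minor second → B#, giving B#-.
C♯Δ7: root C♯ down a minor second → B#, giving B#Δ7.
E♭6: root E♭ down a minor second → D, giving D6.

B#- B#Δ7 D6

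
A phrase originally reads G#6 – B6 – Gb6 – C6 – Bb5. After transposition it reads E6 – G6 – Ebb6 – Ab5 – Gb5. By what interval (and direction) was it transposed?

down a major third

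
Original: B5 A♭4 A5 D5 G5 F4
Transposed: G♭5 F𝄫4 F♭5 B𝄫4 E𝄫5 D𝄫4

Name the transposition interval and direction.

down an augmented third

Take the first pair: B5 → Gb5. B to G spans 3 letter names, so the interval is some kind of third.
Gb5 to B5 is 5 semitones, which makes it an augmented third; the second version is lower, so the direction is down.
Checking another pair — F4 → Dbb4 — gives the same interval.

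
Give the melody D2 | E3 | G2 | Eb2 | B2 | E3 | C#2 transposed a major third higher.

D2 → F#2
E3 → G#3
G2 → B2
Eb2 → G2
B2 → D#3
E3 → G#3
C#2 → E#2

F#2 G#3 B2 G2 D#3 G#3 E#2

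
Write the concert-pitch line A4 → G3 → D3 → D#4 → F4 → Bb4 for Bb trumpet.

Written C4 sounds as Bb3 on the Bb trumpet, so concert pitches are written a major second up.
A4 becomes B4
G3 becomes A3
D3 becomes E3
D#4 becomes E#4
F4 becomes G4
Bb4 becomes C5

B4 A3 E3 E#4 G4 C5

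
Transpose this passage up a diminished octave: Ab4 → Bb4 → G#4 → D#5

Abb5 Bbb5 G5 D6

Ab4 -> Abb5
Bb4 -> Bbb5
G#4 -> G5
D#5 -> D6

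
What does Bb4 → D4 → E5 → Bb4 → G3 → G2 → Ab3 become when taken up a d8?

Bbb5 Db5 Eb6 Bbb5 Gb4 Gb3 Abb4

A diminished octave up from Bb4 gives Bbb5.
A diminished octave up from D4 gives Db5.
A diminished octave up from E5 gives Eb6.
Bb4 up a diminished octave is Bbb5.
G3: an octave up reaches G, and 11 semitones makes it Gb4.
G2: an octave up reaches G, and 11 semitones makes it Gb3.
A diminished octave up from Ab3 gives Abb4.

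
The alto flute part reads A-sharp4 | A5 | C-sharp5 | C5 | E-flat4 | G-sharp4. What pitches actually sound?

E#4 E5 G#4 G4 Bb3 D#4

Written C4 on the alto flute sounds as G3, a perfect fourth lower; apply that shift to every note.
A#4 → E#4
A5 → E5
C#5 → G#4
C5 → G4
Eb4 → Bb3
G#4 → D#4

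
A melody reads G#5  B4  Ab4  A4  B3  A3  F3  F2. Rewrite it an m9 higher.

A6 C6 Bbb5 Bb5 C5 Bb4 Gb4 Gb3

G#5 up a minor ninth is A6.
B4 up a minor ninth is C6.
Ab4 up a minor ninth is Bbb5.
A minor ninth up from A4 gives Bb5.
A minor ninth up from B3 gives C5.
A minor ninth up from A3 gives Bb4.
F3 up a minor ninth is Gb4.
F2 up a minor ninth is Gb3.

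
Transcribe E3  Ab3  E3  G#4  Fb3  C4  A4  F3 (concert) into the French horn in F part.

B3 Eb4 B3 D#5 Cb4 G4 E5 C4

The French horn in F sounds a perfect fifth below written, so the written part must be a perfect fifth above concert — transpose each note up.
E3 → B3
Ab3 → Eb4
E3 → B3
G#4 → D#5
Fb3 → Cb4
C4 → G4
A4 → E5
F3 → C4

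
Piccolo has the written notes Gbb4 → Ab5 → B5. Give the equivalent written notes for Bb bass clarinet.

Abb6 Bb7 C#8

First find concert pitch: the piccolo sounds a perfect octave above written, so Gbb4 Ab5 B5 sounds Gbb5 Ab6 B6.
Then write for Bb bass clarinet: it sounds a major ninth below written, so the part must be a major ninth above concert.
Gbb5 → Abb6
Ab6 → Bb7
B6 → C#8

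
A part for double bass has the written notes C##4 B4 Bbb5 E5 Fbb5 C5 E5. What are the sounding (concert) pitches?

The double bass sounds a perfect octave below written, so transpose each written note down a perfect octave.
C##4 -> C##3
B4 -> B3
Bbb5 -> Bbb4
E5 -> E4
Fbb5 -> Fbb4
C5 -> C4
E5 -> E4

C##3 B3 Bbb4 E4 Fbb4 C4 E4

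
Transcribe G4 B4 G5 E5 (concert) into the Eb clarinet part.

Written C4 sounds as Eb4 on the Eb clarinet, so concert pitches are written a minor third down.
G4 → E4
B4 → G#4
G5 → E5
E5 → C#5

E4 G#4 E5 C#5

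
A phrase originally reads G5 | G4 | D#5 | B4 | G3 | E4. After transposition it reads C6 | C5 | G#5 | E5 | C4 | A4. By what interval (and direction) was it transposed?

From G5 to C6 is 4 letter names — a fourth of some quality.
G5 to C6 is 5 semitones, which makes it a perfect fourth; the second version is higher, so the direction is up.
Checking another pair — E4 → A4 — gives the same interval.

up a perfect fourth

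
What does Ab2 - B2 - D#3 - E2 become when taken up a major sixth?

F3 G#3 B#3 C#3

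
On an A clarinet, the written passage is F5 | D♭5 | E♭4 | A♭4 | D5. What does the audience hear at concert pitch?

D5 Bb4 C4 F4 B4

The A clarinet sounds a minor third below written, so transpose each written note down a minor third.
F5 gives D5
Db5 gives Bb4
Eb4 gives C4
Ab4 gives F4
D5 gives B4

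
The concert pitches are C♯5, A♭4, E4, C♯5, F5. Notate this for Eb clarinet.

A#4 F4 C#4 A#4 D5

The Eb clarinet sounds a minor third above written, so the written part must be a minor third below concert — transpose each note down.
C#5 gives A#4
Ab4 gives F4
E4 gives C#4
C#5 gives A#4
F5 gives D5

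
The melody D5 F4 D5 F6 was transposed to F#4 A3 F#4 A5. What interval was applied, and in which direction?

Take the first pair: D5 → F#4. D to F spans 6 letter names, so the interval is some kind of sixth.
F#4 to D5 is 8 semitones, which makes it a minor sixth; the second version is lower, so the direction is down.
Checking another pair — F6 → A5 — gives the same interval.

down a minor sixth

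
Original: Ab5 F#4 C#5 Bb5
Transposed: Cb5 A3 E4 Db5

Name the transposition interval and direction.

Take the first pair: Ab5 → Cb5. A to C spans 6 letter names, so the interval is some kind of sixth.
Cb5 to Ab5 is 9 semitones, which makes it a major sixth; the second version is lower, so the direction is down.
Checking another pair — Bb5 → Db5 — gives the same interval.

down a major sixth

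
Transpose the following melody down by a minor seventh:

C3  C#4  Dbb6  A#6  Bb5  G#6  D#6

D2 D#3 Ebb5 B#5 C5 A#5 E#5

C3 down a minor seventh is D2.
C#4: a seventh down reaches D, and 10 semitones makes it D#3.
Dbb6: a seventh down reaches E, and 10 semitones makes it Ebb5.
A#6: a seventh down reaches B, and 10 semitones makes it B#5.
Bb5: a seventh down reaches C, and 10 semitones makes it C5.
A minor seventh down from G#6 gives A#5.
A minor seventh down from D#6 gives E#5.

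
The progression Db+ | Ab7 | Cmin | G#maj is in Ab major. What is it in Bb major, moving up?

Eb+ Bb7 Dmin A#maj

Ab major up to Bb major is a major second; each chord root moves by that interval while the quality stays the same.
Db+: root Db up a major second → Eb, giving Eb+.
Ab7: root Ab up a major second → Bb, giving Bb7.
Cmin: root C up a major second → D, giving Dmin.
G#maj: root G# up a major second → A#, giving A#maj.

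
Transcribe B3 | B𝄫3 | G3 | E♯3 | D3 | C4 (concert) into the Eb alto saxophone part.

The Eb alto saxophone sounds a major sixth below written, so the written part must be a major sixth above concert — transpose each note up.
B3 -> G#4
Bbb3 -> Gb4
G3 -> E4
E#3 -> C##4
D3 -> B3
C4 -> A4

G#4 Gb4 E4 C##4 B3 A4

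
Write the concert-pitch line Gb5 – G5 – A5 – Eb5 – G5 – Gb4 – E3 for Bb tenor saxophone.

The Bb tenor saxophone sounds a major ninth below written, so the written part must be a major ninth above concert — transpose each note up.
Gb5 gives Ab6
G5 gives A6
A5 gives B6
Eb5 gives F6
G5 gives A6
Gb4 gives Ab5
E3 gives F#4

Ab6 A6 B6 F6 A6 Ab5 F#4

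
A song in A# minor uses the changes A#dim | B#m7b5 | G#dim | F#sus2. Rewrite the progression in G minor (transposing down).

Gdim Am7b5 Fdim Ebsus2

A# minor down to G minor is an augmented second; each chord root moves by that interval while the quality stays the same.
A#dim: root A# down an augmented second → G, giving Gdim.
B#m7b5: root B# down an augmented second → A, giving Am7b5.
G#dim: root G# down an augmented second → F, giving Fdim.
F#sus2: root F# down an augmented second → Eb, giving Ebsus2.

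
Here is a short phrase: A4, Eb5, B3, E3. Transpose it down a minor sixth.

C#4 G4 D#3 G#2

A4 becomes C#4
Eb5 becomes G4
B3 becomes D#3
E3 becomes G#2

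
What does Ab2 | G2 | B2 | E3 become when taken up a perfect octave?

Ab3 G3 B3 E4

Ab2 to Ab3
G2 to G3
B2 to B3
E3 to E4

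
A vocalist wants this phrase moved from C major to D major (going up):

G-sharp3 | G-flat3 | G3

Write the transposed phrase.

From C up to D is a major second; apply that to each pitch.
G#3 → A#3
Gb3 → Ab3
G3 → A3

A#3 Ab3 A3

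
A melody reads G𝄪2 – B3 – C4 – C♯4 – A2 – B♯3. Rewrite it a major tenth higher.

G##2: a tenth up reaches B, and 16 semitones makes it B##3.
B3 up a major tenth is D#5.
C4 up a major tenth is E5.
C#4: a tenth up reaches E, and 16 semitones makes it E#5.
A major tenth up from A2 gives C#4.
B#3: a tenth up reaches D, and 16 semitones makes it D##5.

B##3 D#5 E5 E#5 C#4 D##5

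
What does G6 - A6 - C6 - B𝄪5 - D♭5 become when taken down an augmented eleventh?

Db5 Eb5 Gb4 F##4 Abb3

G6 to Db5
A6 to Eb5
C6 to Gb4
B##5 to F##4
Db5 to Abb3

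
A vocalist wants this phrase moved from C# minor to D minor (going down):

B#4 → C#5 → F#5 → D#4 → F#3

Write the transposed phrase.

C#4 D4 G4 E3 G2

C# minor to D minor down is a major seventh, so every note moves down by that interval.
B#4 becomes C#4
C#5 becomes D4
F#5 becomes G4
D#4 becomes E3
F#3 becomes G2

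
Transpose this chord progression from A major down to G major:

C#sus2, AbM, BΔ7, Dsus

Bsus2 GbM AΔ7 Csus

A major down to G major is a major second; each chord root moves by that interval while the quality stays the same.
C#sus2: root C# down a major second → B, giving Bsus2.
AbM: root Ab down a major second → Gb, giving GbM.
BΔ7: root B down a major second → A, giving AΔ7.
Dsus: root D down a major second → C, giving Csus.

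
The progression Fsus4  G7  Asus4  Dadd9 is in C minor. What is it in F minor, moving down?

Bbsus4 C7 Dsus4 Gadd9

C minor down to F minor is a perfect fifth; each chord root moves by that interval while the quality stays the same.
Fsus4: root F down a perfect fifth → Bb, giving Bbsus4.
G7: root G down a perfect fifth → C, giving C7.
Asus4: root A down a perfect fifth → D, giving Dsus4.
Dadd9: root D down a perfect fifth → G, giving Gadd9.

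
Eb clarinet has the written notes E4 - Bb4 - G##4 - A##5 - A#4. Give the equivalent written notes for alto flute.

C5 Gb5 E#5 F##6 F#5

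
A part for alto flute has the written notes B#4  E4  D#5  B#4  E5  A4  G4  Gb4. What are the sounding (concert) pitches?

The alto flute sounds a perfect fourth below written, so transpose each written note down a perfect fourth.
B#4 → F##4
E4 → B3
D#5 → A#4
B#4 → F##4
E5 → B4
A4 → E4
G4 → D4
Gb4 → Db4

F##4 B3 A#4 F##4 B4 E4 D4 Db4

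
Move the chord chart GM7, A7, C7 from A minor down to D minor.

CM7 D7 F7

A minor down to D minor is a perfect fifth; each chord root moves by that interval while the quality stays the same.
GM7: root G down a perfect fifth → C, giving CM7.
A7: root A down a perfect fifth → D, giving D7.
C7: root C down a perfect fifth → F, giving F7.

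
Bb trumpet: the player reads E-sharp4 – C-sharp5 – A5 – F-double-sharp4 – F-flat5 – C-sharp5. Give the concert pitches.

D#4 B4 G5 E#4 Ebb5 B4

Written C4 on the Bb trumpet sounds as Bb3, a major second lower; apply that shift to every note.
E#4 becomes D#4
C#5 becomes B4
A5 becomes G5
F##4 becomes E#4
Fb5 becomes Ebb5
C#5 becomes B4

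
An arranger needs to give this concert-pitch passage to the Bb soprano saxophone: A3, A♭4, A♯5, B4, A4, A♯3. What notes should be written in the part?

B3 Bb4 B#5 C#5 B4 B#3

The Bb soprano saxophone sounds a major second below written, so the written part must be a major second above concert — transpose each note up.
A3 to B3
Ab4 to Bb4
A#5 to B#5
B4 to C#5
A4 to B4
A#3 to B#3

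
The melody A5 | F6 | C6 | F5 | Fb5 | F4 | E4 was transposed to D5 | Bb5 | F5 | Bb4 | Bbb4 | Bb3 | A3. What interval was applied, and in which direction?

down a perfect fifth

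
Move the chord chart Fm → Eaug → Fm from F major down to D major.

Dm C#aug Dm

F major down to D major is a minor third; each chord root moves by that interval while the quality stays the same.
Fm: root F down a minor third → D, giving Dm.
Eaug: root E down a minor third → C#, giving C#aug.
Fm: root F down a minor third → D, giving Dm.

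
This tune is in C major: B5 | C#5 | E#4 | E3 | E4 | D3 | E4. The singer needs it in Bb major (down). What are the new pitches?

A5 B4 D#4 D3 D4 C3 D4

From C down to Bb is a major second; apply that to each pitch.
B5 becomes A5
C#5 becomes B4
E#4 becomes D#4
E3 becomes D3
E4 becomes D4
D3 becomes C3
E4 becomes D4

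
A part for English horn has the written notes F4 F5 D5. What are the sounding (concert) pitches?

Bb3 Bb4 G4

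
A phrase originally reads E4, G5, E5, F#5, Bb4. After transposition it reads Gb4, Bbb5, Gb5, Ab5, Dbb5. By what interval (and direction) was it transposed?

up a diminished third

From E4 to Gb4 is 3 letter names — a third of some quality.
E4 to Gb4 is 2 semitones, which makes it a diminished third; the second version is higher, so the direction is up.
Checking another pair — Bb4 → Dbb5 — gives the same interval.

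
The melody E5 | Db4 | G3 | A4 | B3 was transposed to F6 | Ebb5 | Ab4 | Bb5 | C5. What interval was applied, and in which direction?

up a minor ninth

From E5 to F6 is 9 letter names — a ninth of some quality.
E5 to F6 is 13 semitones, which makes it a minor ninth; the second version is higher, so the direction is up.
Checking another pair — B3 → C5 — gives the same interval.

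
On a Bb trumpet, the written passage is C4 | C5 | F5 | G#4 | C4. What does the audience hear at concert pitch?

The Bb trumpet sounds a major second below written, so transpose each written note down a major second.
C4 gives Bb3
C5 gives Bb4
F5 gives Eb5
G#4 gives F#4
C4 gives Bb3

Bb3 Bb4 Eb5 F#4 Bb3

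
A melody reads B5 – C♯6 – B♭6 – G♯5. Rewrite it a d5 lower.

E#5 F##5 E6 C##5

B5 to E#5
C#6 to F##5
Bb6 to E6
G#5 to C##5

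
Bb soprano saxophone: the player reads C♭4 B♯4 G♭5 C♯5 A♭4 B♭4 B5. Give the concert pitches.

Bbb3 A#4 Fb5 B4 Gb4 Ab4 A5

The Bb soprano saxophone sounds a major second below written, so transpose each written note down a major second.
Cb4 -> Bbb3
B#4 -> A#4
Gb5 -> Fb5
C#5 -> B4
Ab4 -> Gb4
Bb4 -> Ab4
B5 -> A5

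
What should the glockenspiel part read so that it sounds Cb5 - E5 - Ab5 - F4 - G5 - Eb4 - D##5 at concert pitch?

Written C4 sounds as C6 on the glockenspiel, so concert pitches are written a perfect fifteenth down.
Cb5 to Cb3
E5 to E3
Ab5 to Ab3
F4 to F2
G5 to G3
Eb4 to Eb2
D##5 to D##3

Cb3 E3 Ab3 F2 G3 Eb2 D##3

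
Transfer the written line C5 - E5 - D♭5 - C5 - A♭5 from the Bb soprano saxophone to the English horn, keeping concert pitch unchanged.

F5 A5 Gb5 F5 Db6

First find concert pitch: the Bb soprano saxophone sounds a major second below written, so C5 E5 D♭5 C5 A♭5 sounds Bb4 D5 Cb5 Bb4 Gb5.
Then write for English horn: it sounds a perfect fifth below written, so the part must be a perfect fifth above concert.
Bb4 → F5
D5 → A5
Cb5 → Gb5
Bb4 → F5
Gb5 → Db6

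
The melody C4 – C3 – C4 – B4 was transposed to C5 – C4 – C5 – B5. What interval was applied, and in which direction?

up a perfect octave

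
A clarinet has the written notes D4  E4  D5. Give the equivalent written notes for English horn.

First find concert pitch: the A clarinet sounds a minor third below written, so D4 E4 D5 sounds B3 C#4 B4.
Then write for English horn: it sounds a perfect fifth below written, so the part must be a perfect fifth above concert.
B3 → F#4
C#4 → G#4
B4 → F#5

F#4 G#4 F#5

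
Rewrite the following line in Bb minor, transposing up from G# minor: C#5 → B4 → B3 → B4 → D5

Eb5 Db5 Db4 Db5 Fb5

From G# up to Bb is a diminished third; apply that to each pitch.
C#5 to Eb5
B4 to Db5
B3 to Db4
B4 to Db5
D5 to Fb5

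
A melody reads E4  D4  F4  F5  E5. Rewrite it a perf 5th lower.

A3 G3 Bb3 Bb4 A4

E4 becomes A3
D4 becomes G3
F4 becomes Bb3
F5 becomes Bb4
E5 becomes A4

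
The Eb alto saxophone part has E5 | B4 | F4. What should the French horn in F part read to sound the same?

D5 A4 Eb4

First find concert pitch: the Eb alto saxophone sounds a major sixth below written, so E5 B4 F4 sounds G4 D4 Ab3.
Then write for French horn in F: it sounds a perfect fifth below written, so the part must be a perfect fifth above concert.
G4 → D5
D4 → A4
Ab3 → Eb4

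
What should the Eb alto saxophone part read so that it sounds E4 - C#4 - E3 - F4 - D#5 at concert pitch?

C#5 A#4 C#4 D5 B#5

Written C4 sounds as Eb3 on the Eb alto saxophone, so concert pitches are written a major sixth up.
E4 -> C#5
C#4 -> A#4
E3 -> C#4
F4 -> D5
D#5 -> B#5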